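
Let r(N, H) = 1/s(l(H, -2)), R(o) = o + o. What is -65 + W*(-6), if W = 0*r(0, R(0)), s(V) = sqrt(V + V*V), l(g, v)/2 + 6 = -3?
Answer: -65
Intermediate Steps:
l(g, v) = -18 (l(g, v) = -12 + 2*(-3) = -12 - 6 = -18)
R(o) = 2*o
s(V) = sqrt(V + V**2)
r(N, H) = sqrt(34)/102 (r(N, H) = 1/(sqrt(-18*(1 - 18))) = 1/(sqrt(-18*(-17))) = 1/(sqrt(306)) = 1/(3*sqrt(34)) = sqrt(34)/102)
W = 0 (W = 0*(sqrt(34)/102) = 0)
-65 + W*(-6) = -65 + 0*(-6) = -65 + 0 = -65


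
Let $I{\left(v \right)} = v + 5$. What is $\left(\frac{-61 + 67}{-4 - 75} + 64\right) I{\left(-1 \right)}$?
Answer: $\frac{20200}{79} \approx 255.7$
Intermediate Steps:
$I{\left(v \right)} = 5 + v$
$\left(\frac{-61 + 67}{-4 - 75} + 64\right) I{\left(-1 \right)} = \left(\frac{-61 + 67}{-4 - 75} + 64\right) \left(5 - 1\right) = \left(\frac{6}{-79} + 64\right) 4 = \left(6 \left(- \frac{1}{79}\right) + 64\right) 4 = \left(- \frac{6}{79} + 64\right) 4 = \frac{5050}{79} \cdot 4 = \frac{20200}{79}$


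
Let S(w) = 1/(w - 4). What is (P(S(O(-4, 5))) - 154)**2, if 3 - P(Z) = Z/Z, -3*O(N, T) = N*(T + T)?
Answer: 23104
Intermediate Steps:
O(N, T) = -2*N*T/3 (O(N, T) = -N*(T + T)/3 = -N*2*T/3 = -2*N*T/3)
S(w) = 1/(-4 + w)
P(Z) = 2 (P(Z) = 3 - Z/Z = 3 - 1*1 = 3 - 1 = 2)
(P(S(O(-4, 5))) - 154)**2 = (2 - 154)**2 = (-152)**2 = 23104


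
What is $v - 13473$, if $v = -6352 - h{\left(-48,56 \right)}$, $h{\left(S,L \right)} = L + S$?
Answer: $-19833$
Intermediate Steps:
$v = -6360$ ($v = -6352 - \left(56 - 48\right) = -6352 - 8 = -6360$)
$v - 13473 = -6360 - 13473 = -19833$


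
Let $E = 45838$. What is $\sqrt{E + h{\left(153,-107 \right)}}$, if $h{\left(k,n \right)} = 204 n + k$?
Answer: $\sqrt{24163} \approx 155.44$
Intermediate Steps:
$h{\left(k,n \right)} = k + 204 n$
$\sqrt{E + h{\left(153,-107 \right)}} = \sqrt{45838 + \left(153 + 204 \left(-107\right)\right)} = \sqrt{45838 + \left(153 - 21828\right)} = \sqrt{45838 - 21675} = \sqrt{24163}$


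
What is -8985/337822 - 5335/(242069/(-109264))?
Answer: 196922187357715/81776233718 ≈ 2408.1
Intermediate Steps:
-8985/337822 - 5335/(242069/(-109264)) = -8985*1/337822 - 5335/(242069*(-1/109264)) = -8985/337822 - 5335/(-242069/109264) = -8985/337822 - 5335*(-109264/242069) = -8985/337822 + 582923440/242069 = 196922187357715/81776233718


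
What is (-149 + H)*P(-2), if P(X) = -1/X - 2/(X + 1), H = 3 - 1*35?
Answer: -905/2 ≈ -452.50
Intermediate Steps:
H = -32 (H = 3 - 35 = -32)
P(X) = -1/X - 2/(1 + X)
(-149 + H)*P(-2) = (-149 - 32)*((-1 - 3*(-2))/((-2)*(1 - 2))) = -(-181)*(-1 + 6)/(2*(-1)) = -(-181)*(-1)*5/2 = -181*5/2 = -905/2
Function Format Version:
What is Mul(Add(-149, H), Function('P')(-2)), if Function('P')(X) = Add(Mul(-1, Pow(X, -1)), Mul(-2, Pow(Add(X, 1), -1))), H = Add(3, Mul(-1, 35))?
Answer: Rational(-905, 2) ≈ -452.50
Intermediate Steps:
H = -32 (H = Add(3, -35) = -32)
Function('P')(X) = Add(Mul(-1, Pow(X, -1)), Mul(-2, Pow(Add(1, X), -1)))
Mul(Add(-149, H), Function('P')(-2)) = Mul(Add(-149, -32), Mul(Pow(-2, -1), Pow(Add(1, -2), -1), Add(-1, Mul(-3, -2)))) = Mul(-181, Mul(Rational(-1, 2), Pow(-1, -1), Add(-1, 6))) = Mul(-181, Mul(Rational(-1, 2), -1, 5)) = Mul(-181, Rational(5, 2)) = Rational(-905, 2)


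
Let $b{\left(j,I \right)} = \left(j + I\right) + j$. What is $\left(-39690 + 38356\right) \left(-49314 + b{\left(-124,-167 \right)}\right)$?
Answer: $66338486$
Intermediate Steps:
$b{\left(j,I \right)} = I + 2 j$ ($b{\left(j,I \right)} = \left(I + j\right) + j = I + 2 j$)
$\left(-39690 + 38356\right) \left(-49314 + b{\left(-124,-167 \right)}\right) = \left(-39690 + 38356\right) \left(-49314 + \left(-167 + 2 \left(-124\right)\right)\right) = - 1334 \left(-49314 - 415\right) = \left(-1334\right) \left(-49729\right) = 66338486$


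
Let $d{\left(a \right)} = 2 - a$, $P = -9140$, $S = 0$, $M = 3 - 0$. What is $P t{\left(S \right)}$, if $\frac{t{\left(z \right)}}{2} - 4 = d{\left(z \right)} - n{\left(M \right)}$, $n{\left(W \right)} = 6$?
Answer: $0$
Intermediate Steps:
$M = 3$ ($M = 3 + 0 = 3$)
$t{\left(z \right)} = - 2 z$ ($t{\left(z \right)} = 8 + 2 \left(\left(2 - z\right) - 6\right) = 8 + 2 \left(-4 - z\right) = 8 - \left(8 + 2 z\right) = - 2 z$)
$P t{\left(S \right)} = - 9140 \left(\left(-2\right) 0\right) = \left(-9140\right) 0 = 0$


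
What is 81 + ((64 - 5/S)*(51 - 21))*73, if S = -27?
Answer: 1265819/9 ≈ 1.4065e+5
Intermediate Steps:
81 + ((64 - 5/S)*(51 - 21))*73 = 81 + ((64 - 5/(-27))*(51 - 21))*73 = 81 + ((64 - 5*(-1/27))*30)*73 = 81 + ((64 + 5/27)*30)*73 = 81 + ((1733/27)*30)*73 = 81 + (17330/9)*73 = 81 + 1265090/9 = 1265819/9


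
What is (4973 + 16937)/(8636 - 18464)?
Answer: -1565/702 ≈ -2.2293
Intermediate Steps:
(4973 + 16937)/(8636 - 18464) = 21910/(-9828) = 21910*(-1/9828) = -1565/702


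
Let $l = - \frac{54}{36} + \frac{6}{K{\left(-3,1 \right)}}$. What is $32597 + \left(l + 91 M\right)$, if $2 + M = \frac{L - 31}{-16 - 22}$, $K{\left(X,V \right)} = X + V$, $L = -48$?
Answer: $\frac{619394}{19} \approx 32600.0$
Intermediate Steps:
$K{\left(X,V \right)} = V + X$
$M = \frac{3}{38}$ ($M = -2 + \frac{-48 - 31}{-16 - 22} = -2 - \frac{79}{-38} = -2 - - \frac{79}{38} = -2 + \frac{79}{38} = \frac{3}{38} \approx 0.078947$)
$l = - \frac{9}{2}$ ($l = - \frac{54}{36} + \frac{6}{1 - 3} = \left(-54\right) \frac{1}{36} + \frac{6}{-2} = - \frac{3}{2} + 6 \left(- \frac{1}{2}\right) = - \frac{3}{2} - 3 = - \frac{9}{2} \approx -4.5$)
$32597 + \left(l + 91 M\right) = 32597 + \left(- \frac{9}{2} + 91 \cdot \frac{3}{38}\right) = 32597 + \left(- \frac{9}{2} + \frac{273}{38}\right) = 32597 + \frac{51}{19} = \frac{619394}{19}$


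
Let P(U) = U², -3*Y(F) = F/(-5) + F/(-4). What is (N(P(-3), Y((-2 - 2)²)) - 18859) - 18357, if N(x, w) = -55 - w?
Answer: -186367/5 ≈ -37273.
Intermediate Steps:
Y(F) = 3*F/20 (Y(F) = -(F/(-5) + F/(-4))/3 = -(F*(-⅕) + F*(-¼))/3 = -(-F/5 - F/4)/3 = -(-3)*F/20 = 3*F/20)
(N(P(-3), Y((-2 - 2)²)) - 18859) - 18357 = ((-55 - 3*(-2 - 2)²/20) - 18859) - 18357 = ((-55 - 3*(-4)²/20) - 18859) - 18357 = ((-55 - 3*16/20) - 18859) - 18357 = ((-55 - 1*12/5) - 18859) - 18357 = ((-55 - 12/5) - 18859) - 18357 = (-287/5 - 18859) - 18357 = -94582/5 - 18357 = -186367/5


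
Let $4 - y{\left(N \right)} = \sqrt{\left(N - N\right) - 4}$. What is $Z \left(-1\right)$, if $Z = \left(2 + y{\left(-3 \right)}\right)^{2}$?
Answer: $-32 + 24 i \approx -32.0 + 24.0 i$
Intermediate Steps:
$y{\left(N \right)} = 4 - 2 i$ ($y{\left(N \right)} = 4 - \sqrt{\left(N - N\right) - 4} = 4 - \sqrt{0 - 4} = 4 - \sqrt{-4} = 4 - 2 i$)
$Z = \left(6 - 2 i\right)^{2}$ ($Z = \left(2 + \left(4 - 2 i\right)\right)^{2} = \left(6 - 2 i\right)^{2} \approx 32.0 - 24.0 i$)
$Z \left(-1\right) = \left(32 - 24 i\right) \left(-1\right) = -32 + 24 i$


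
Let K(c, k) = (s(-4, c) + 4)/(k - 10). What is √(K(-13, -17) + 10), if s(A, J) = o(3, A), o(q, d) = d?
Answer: √10 ≈ 3.1623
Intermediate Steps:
s(A, J) = A
K(c, k) = 0 (K(c, k) = (-4 + 4)/(k - 10) = 0/(-10 + k) = 0)
√(K(-13, -17) + 10) = √(0 + 10) = √10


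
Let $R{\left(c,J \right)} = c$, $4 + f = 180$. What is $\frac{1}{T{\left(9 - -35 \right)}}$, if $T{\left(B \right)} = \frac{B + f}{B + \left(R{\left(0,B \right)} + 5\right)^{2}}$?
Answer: $\frac{69}{220} \approx 0.31364$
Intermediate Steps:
$f = 176$ ($f = -4 + 180 = 176$)
$T{\left(B \right)} = \frac{176 + B}{25 + B}$ ($T{\left(B \right)} = \frac{B + 176}{B + \left(0 + 5\right)^{2}} = \frac{176 + B}{B + 5^{2}} = \frac{176 + B}{B + 25} = \frac{176 + B}{25 + B}$)
$\frac{1}{T{\left(9 - -35 \right)}} = \frac{1}{\frac{1}{25 + \left(9 - -35\right)} \left(176 + \left(9 - -35\right)\right)} = \frac{1}{\frac{1}{25 + \left(9 + 35\right)} \left(176 + \left(9 + 35\right)\right)} = \frac{1}{\frac{1}{25 + 44} \left(176 + 44\right)} = \frac{1}{\frac{1}{69} \cdot 220} = \frac{1}{\frac{220}{69}} = \frac{69}{220}$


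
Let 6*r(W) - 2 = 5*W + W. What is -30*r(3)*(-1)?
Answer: 100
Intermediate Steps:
r(W) = 1/3 + W (r(W) = 1/3 + (5*W + W)/6 = 1/3 + (6*W)/6 = 1/3 + W)
-30*r(3)*(-1) = -30*(1/3 + 3)*(-1) = -30*10/3*(-1) = -100*(-1) = 100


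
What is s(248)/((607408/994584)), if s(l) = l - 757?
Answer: -63280407/75926 ≈ -833.45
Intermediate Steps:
s(l) = -757 + l
s(248)/((607408/994584)) = (-757 + 248)/((607408/994584)) = -509/(607408*(1/994584)) = -509/75926/124323 = -509*124323/75926 = -63280407/75926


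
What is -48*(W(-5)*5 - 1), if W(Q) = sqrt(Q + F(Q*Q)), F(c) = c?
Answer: 48 - 480*sqrt(5) ≈ -1025.3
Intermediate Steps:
W(Q) = sqrt(Q + Q**2) (W(Q) = sqrt(Q + Q*Q) = sqrt(Q + Q**2))
-48*(W(-5)*5 - 1) = -48*(sqrt(-5*(1 - 5))*5 - 1) = -48*(sqrt(-5*(-4))*5 - 1) = -48*(sqrt(20)*5 - 1) = -48*((2*sqrt(5))*5 - 1) = -48*(10*sqrt(5) - 1) = -48*(-1 + 10*sqrt(5)) = 48 - 480*sqrt(5)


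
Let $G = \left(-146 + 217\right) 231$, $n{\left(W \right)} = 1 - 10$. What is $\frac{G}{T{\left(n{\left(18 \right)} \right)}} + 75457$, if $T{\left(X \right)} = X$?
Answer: $\frac{220904}{3} \approx 73635.0$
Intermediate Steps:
$n{\left(W \right)} = -9$
$G = 16401$ ($G = 71 \cdot 231 = 16401$)
$\frac{G}{T{\left(n{\left(18 \right)} \right)}} + 75457 = \frac{16401}{-9} + 75457 = 16401 \left(- \frac{1}{9}\right) + 75457 = - \frac{5467}{3} + 75457 = \frac{220904}{3}$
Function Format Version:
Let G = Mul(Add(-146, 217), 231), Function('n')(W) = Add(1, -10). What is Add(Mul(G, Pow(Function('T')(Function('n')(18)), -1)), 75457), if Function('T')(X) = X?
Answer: Rational(220904, 3) ≈ 73635.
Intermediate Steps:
Function('n')(W) = -9
G = 16401 (G = Mul(71, 231) = 16401)
Add(Mul(G, Pow(Function('T')(Function('n')(18)), -1)), 75457) = Add(Mul(16401, Pow(-9, -1)), 75457) = Add(Mul(16401, Rational(-1, 9)), 75457) = Add(Rational(-5467, 3), 75457) = Rational(220904, 3)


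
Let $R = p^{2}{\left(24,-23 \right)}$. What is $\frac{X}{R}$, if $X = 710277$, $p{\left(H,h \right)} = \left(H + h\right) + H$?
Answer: $\frac{710277}{625} \approx 1136.4$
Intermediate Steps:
$p{\left(H,h \right)} = h + 2 H$
$R = 625$ ($R = \left(-23 + 2 \cdot 24\right)^{2} = \left(-23 + 48\right)^{2} = 25^{2} = 625$)
$\frac{X}{R} = \frac{710277}{625}$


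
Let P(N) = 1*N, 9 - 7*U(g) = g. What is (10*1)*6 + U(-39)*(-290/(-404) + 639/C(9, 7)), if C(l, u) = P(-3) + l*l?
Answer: 1113012/9191 ≈ 121.10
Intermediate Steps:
U(g) = 9/7 - g/7
P(N) = N
C(l, u) = -3 + l² (C(l, u) = -3 + l*l = -3 + l²)
(10*1)*6 + U(-39)*(-290/(-404) + 639/C(9, 7)) = (10*1)*6 + (9/7 - ⅐*(-39))*(-290/(-404) + 639/(-3 + 9²)) = 10*6 + (9/7 + 39/7)*(-290*(-1/404) + 639/(-3 + 81)) = 60 + 48*(145/202 + 639/78)/7 = 60 + 48*(145/202 + 639*(1/78))/7 = 60 + 48*(145/202 + 213/26)/7 = 60 + (48/7)*(11699/1313) = 60 + 561552/9191 = 1113012/9191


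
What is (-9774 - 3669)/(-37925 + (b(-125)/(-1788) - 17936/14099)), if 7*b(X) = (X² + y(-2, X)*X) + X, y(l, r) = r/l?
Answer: 1581462158808/4461796889159 ≈ 0.35444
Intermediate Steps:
b(X) = X/7 + X²/14 (b(X) = ((X² + (X/(-2))*X) + X)/7 = ((X² + (X*(-½))*X) + X)/7 = ((X² + (-X/2)*X) + X)/7 = ((X² - X²/2) + X)/7 = (X²/2 + X)/7 = (X + X²/2)/7 = X/7 + X²/14)
(-9774 - 3669)/(-37925 + (b(-125)/(-1788) - 17936/14099)) = (-9774 - 3669)/(-37925 + (((1/14)*(-125)*(2 - 125))/(-1788) - 17936/14099)) = -13443/(-37925 + (((1/14)*(-125)*(-123))*(-1/1788) - 17936*1/14099)) = -13443/(-37925 + ((15375/14)*(-1/1788) - 17936/14099)) = -13443/(-37925 + (-5125/8344 - 17936/14099)) = -13443/(-37925 - 221915359/117642056) = -13443/(-4461796889159/117642056) = -13443*(-117642056/4461796889159) = 1581462158808/4461796889159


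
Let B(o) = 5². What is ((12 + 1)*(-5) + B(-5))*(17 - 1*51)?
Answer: 1360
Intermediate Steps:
B(o) = 25
((12 + 1)*(-5) + B(-5))*(17 - 1*51) = ((12 + 1)*(-5) + 25)*(17 - 1*51) = (13*(-5) + 25)*(17 - 51) = (-65 + 25)*(-34) = -40*(-34) = 1360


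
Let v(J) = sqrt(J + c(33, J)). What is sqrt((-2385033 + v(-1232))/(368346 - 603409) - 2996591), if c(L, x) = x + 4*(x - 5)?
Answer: sqrt(-165574918294967600 - 470126*I*sqrt(1853))/235063 ≈ 1.0579e-7 - 1731.1*I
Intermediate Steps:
c(L, x) = -20 + 5*x (c(L, x) = x + 4*(-5 + x) = x + (-20 + 4*x) = -20 + 5*x)
v(J) = sqrt(-20 + 6*J) (v(J) = sqrt(J + (-20 + 5*J)) = sqrt(-20 + 6*J))
sqrt((-2385033 + v(-1232))/(368346 - 603409) - 2996591) = sqrt((-2385033 + sqrt(-20 + 6*(-1232)))/(368346 - 603409) - 2996591) = sqrt((-2385033 + sqrt(-20 - 7392))/(-235063) - 2996591) = sqrt((-2385033 + sqrt(-7412))*(-1/235063) - 2996591) = sqrt((-2385033 + 2*I*sqrt(1853))*(-1/235063) - 2996591) = sqrt((2385033/235063 - 2*I*sqrt(1853)/235063) - 2996591) = sqrt(-704385285200/235063 - 2*I*sqrt(1853)/235063)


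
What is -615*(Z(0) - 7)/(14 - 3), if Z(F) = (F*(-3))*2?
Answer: 4305/11 ≈ 391.36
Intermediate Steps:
Z(F) = -6*F (Z(F) = -3*F*2 = -6*F)
-615*(Z(0) - 7)/(14 - 3) = -615*(-6*0 - 7)/(14 - 3) = -615*(0 - 7)/11 = -(-4305)/11 = -615*(-7/11) = 4305/11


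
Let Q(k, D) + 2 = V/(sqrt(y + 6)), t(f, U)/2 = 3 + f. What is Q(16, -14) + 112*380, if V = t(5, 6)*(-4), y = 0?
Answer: 42558 - 32*sqrt(6)/3 ≈ 42532.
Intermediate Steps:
t(f, U) = 6 + 2*f (t(f, U) = 2*(3 + f) = 6 + 2*f)
V = -64 (V = (6 + 2*5)*(-4) = (6 + 10)*(-4) = 16*(-4) = -64)
Q(k, D) = -2 - 32*sqrt(6)/3 (Q(k, D) = -2 - 64/sqrt(0 + 6) = -2 - 64*sqrt(6)/6 = -2 - 32*sqrt(6)/3)
Q(16, -14) + 112*380 = (-2 - 32*sqrt(6)/3) + 112*380 = (-2 - 32*sqrt(6)/3) + 42560 = 42558 - 32*sqrt(6)/3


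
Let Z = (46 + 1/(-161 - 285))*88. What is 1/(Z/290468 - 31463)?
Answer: -16193591/509498727968 ≈ -3.1783e-5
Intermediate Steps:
Z = 902660/223 (Z = (46 + 1/(-446))*88 = (46 - 1/446)*88 = (20515/446)*88 = 902660/223 ≈ 4047.8)
1/(Z/290468 - 31463) = 1/((902660/223)/290468 - 31463) = 1/((902660/223)*(1/290468) - 31463) = 1/(225665/16193591 - 31463) = 1/(-509498727968/16193591) = -16193591/509498727968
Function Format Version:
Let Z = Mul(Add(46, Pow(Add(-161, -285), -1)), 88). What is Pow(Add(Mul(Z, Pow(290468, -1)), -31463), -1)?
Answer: Rational(-16193591, 509498727968) ≈ -3.1783e-5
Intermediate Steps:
Z = Rational(902660, 223) (Z = Mul(Add(46, Pow(-446, -1)), 88) = Mul(Add(46, Rational(-1, 446)), 88) = Mul(Rational(20515, 446), 88) = Rational(902660, 223) ≈ 4047.8)
Pow(Add(Mul(Z, Pow(290468, -1)), -31463), -1) = Pow(Add(Mul(Rational(902660, 223), Pow(290468, -1)), -31463), -1) = Pow(Add(Mul(Rational(902660, 223), Rational(1, 290468)), -31463), -1) = Pow(Add(Rational(225665, 16193591), -31463), -1) = Pow(Rational(-509498727968, 16193591), -1) = Rational(-16193591, 509498727968)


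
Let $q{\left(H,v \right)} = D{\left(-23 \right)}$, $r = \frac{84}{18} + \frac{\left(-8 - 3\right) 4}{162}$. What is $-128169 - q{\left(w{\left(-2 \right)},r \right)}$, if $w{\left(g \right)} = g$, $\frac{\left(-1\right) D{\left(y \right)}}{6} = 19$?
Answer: $-128055$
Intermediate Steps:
$D{\left(y \right)} = -114$ ($D{\left(y \right)} = \left(-6\right) 19 = -114$)
$r = \frac{356}{81}$ ($r = 84 \cdot \frac{1}{18} + \left(-11\right) 4 \cdot \frac{1}{162} = \frac{14}{3} - \frac{22}{81} = \frac{356}{81} \approx 4.3951$)
$q{\left(H,v \right)} = -114$
$-128169 - q{\left(w{\left(-2 \right)},r \right)} = -128169 - -114 = -128169 + 114 = -128055$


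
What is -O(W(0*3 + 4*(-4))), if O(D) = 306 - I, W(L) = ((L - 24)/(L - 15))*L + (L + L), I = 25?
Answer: -281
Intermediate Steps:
W(L) = 2*L + L*(-24 + L)/(-15 + L) (W(L) = ((-24 + L)/(-15 + L))*L + 2*L = L*(-24 + L)/(-15 + L) + 2*L = 2*L + L*(-24 + L)/(-15 + L))
O(D) = 281 (O(D) = 306 - 1*25 = 306 - 25 = 281)
-O(W(0*3 + 4*(-4))) = -1*281 = -281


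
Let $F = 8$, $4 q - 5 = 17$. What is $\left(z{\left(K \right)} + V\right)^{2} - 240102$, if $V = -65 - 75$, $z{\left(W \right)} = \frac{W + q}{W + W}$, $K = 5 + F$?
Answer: $- \frac{596774759}{2704} \approx -2.207 \cdot 10^{5}$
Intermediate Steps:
$q = \frac{11}{2}$ ($q = \frac{5}{4} + \frac{1}{4} \cdot 17 = \frac{5}{4} + \frac{17}{4} = \frac{11}{2} \approx 5.5$)
$K = 13$ ($K = 5 + 8 = 13$)
$z{\left(W \right)} = \frac{\frac{11}{2} + W}{2 W}$ ($z{\left(W \right)} = \frac{W + \frac{11}{2}}{W + W} = \frac{\frac{11}{2} + W}{2 W}$)
$V = -140$ ($V = -65 - 75 = -140$)
$\left(z{\left(K \right)} + V\right)^{2} - 240102 = \left(\frac{11 + 2 \cdot 13}{4 \cdot 13} - 140\right)^{2} - 240102 = \left(\frac{1}{4} \cdot \frac{1}{13} \left(11 + 26\right) - 140\right)^{2} - 240102 = \left(\frac{1}{4} \cdot \frac{1}{13} \cdot 37 - 140\right)^{2} - 240102 = \left(\frac{37}{52} - 140\right)^{2} - 240102 = \left(- \frac{7243}{52}\right)^{2} - 240102 = \frac{52461049}{2704} - 240102 = - \frac{596774759}{2704}$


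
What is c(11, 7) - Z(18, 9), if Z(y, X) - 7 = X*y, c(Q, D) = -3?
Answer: -172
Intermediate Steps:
Z(y, X) = 7 + X*y
c(11, 7) - Z(18, 9) = -3 - (7 + 9*18) = -3 - (7 + 162) = -3 - 1*169 = -3 - 169 = -172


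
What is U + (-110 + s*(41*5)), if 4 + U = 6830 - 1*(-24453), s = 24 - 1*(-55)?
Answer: 47364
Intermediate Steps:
s = 79 (s = 24 + 55 = 79)
U = 31279 (U = -4 + (6830 - 1*(-24453)) = -4 + (6830 + 24453) = -4 + 31283 = 31279)
U + (-110 + s*(41*5)) = 31279 + (-110 + 79*(41*5)) = 31279 + (-110 + 79*205) = 31279 + (-110 + 16195) = 31279 + 16085 = 47364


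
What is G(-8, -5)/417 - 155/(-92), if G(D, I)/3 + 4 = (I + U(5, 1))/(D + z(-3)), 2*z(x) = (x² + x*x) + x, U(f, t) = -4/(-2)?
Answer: 21729/12788 ≈ 1.6992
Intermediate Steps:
U(f, t) = 2 (U(f, t) = -4*(-½) = 2)
z(x) = x² + x/2 (z(x) = ((x² + x*x) + x)/2 = ((x² + x²) + x)/2 = (2*x² + x)/2 = (x + 2*x²)/2 = x² + x/2)
G(D, I) = -12 + 3*(2 + I)/(15/2 + D) (G(D, I) = -12 + 3*((I + 2)/(D - 3*(½ - 3))) = -12 + 3*((2 + I)/(D - 3*(-5/2))) = -12 + 3*((2 + I)/(D + 15/2)) = -12 + 3*((2 + I)/(15/2 + D)) = -12 + 3*(2 + I)/(15/2 + D))
G(-8, -5)/417 - 155/(-92) = (6*(-28 - 5 - 4*(-8))/(15 + 2*(-8)))/417 - 155/(-92) = (6*(-28 - 5 + 32)/(15 - 16))*(1/417) - 155*(-1/92) = (6*(-1)/(-1))*(1/417) + 155/92 = (6*(-1)*(-1))*(1/417) + 155/92 = 6*(1/417) + 155/92 = 2/139 + 155/92 = 21729/12788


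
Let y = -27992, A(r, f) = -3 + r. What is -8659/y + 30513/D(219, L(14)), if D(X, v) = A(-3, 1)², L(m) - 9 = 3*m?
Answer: 71202635/83976 ≈ 847.89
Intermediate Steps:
L(m) = 9 + 3*m
D(X, v) = 36 (D(X, v) = (-3 - 3)² = (-6)² = 36)
-8659/y + 30513/D(219, L(14)) = -8659/(-27992) + 30513/36 = -8659*(-1/27992) + 30513*(1/36) = 8659/27992 + 10171/12 = 71202635/83976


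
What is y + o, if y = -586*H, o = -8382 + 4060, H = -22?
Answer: 8570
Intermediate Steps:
o = -4322
y = 12892 (y = -586*(-22) = 12892)
y + o = 12892 - 4322 = 8570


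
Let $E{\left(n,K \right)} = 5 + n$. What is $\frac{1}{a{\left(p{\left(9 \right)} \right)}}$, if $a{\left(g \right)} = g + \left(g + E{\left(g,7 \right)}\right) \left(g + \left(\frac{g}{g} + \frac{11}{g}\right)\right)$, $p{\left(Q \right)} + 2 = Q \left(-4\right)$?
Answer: $\frac{38}{99163} \approx 0.00038321$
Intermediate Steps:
$p{\left(Q \right)} = -2 - 4 Q$ ($p{\left(Q \right)} = -2 + Q \left(-4\right) = -2 - 4 Q$)
$a{\left(g \right)} = g + \left(5 + 2 g\right) \left(1 + g + \frac{11}{g}\right)$ ($a{\left(g \right)} = g + \left(g + \left(5 + g\right)\right) \left(g + \left(\frac{g}{g} + \frac{11}{g}\right)\right) = g + \left(5 + 2 g\right) \left(g + \left(1 + \frac{11}{g}\right)\right) = g + \left(5 + 2 g\right) \left(1 + g + \frac{11}{g}\right)$)
$\frac{1}{a{\left(p{\left(9 \right)} \right)}} = \frac{1}{27 + 2 \left(-2 - 36\right)^{2} + 8 \left(-2 - 36\right) + \frac{55}{-2 - 36}} = \frac{1}{27 + 2 \left(-38\right)^{2} + 8 \left(-38\right) + \frac{55}{-38}} = \frac{1}{27 + 2 \cdot 1444 - 304 + 55 \left(- \frac{1}{38}\right)} = \frac{1}{27 + 2888 - 304 - \frac{55}{38}} = \frac{1}{\frac{99163}{38}} = \frac{38}{99163}$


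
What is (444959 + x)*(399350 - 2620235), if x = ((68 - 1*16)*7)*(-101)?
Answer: -906554152575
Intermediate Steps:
x = -36764 (x = ((68 - 16)*7)*(-101) = (52*7)*(-101) = 364*(-101) = -36764)
(444959 + x)*(399350 - 2620235) = (444959 - 36764)*(399350 - 2620235) = 408195*(-2220885) = -906554152575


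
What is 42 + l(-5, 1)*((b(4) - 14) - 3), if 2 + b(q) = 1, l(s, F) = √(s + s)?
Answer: 42 - 18*I*√10 ≈ 42.0 - 56.921*I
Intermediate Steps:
l(s, F) = √2*√s (l(s, F) = √(2*s) = √2*√s)
b(q) = -1 (b(q) = -2 + 1 = -1)
42 + l(-5, 1)*((b(4) - 14) - 3) = 42 + (√2*√(-5))*((-1 - 14) - 3) = 42 + (√2*(I*√5))*(-15 - 3) = 42 + (I*√10)*(-18) = 42 - 18*I*√10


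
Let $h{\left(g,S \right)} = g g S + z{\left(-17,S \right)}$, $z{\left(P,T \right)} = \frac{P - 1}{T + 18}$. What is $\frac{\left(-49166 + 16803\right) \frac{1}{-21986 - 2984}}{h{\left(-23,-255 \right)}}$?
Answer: $- \frac{2556677}{266097774030} \approx -9.608 \cdot 10^{-6}$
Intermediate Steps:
$z{\left(P,T \right)} = \frac{-1 + P}{18 + T}$
$h{\left(g,S \right)} = - \frac{18}{18 + S} + S g^{2}$ ($h{\left(g,S \right)} = g g S + \frac{-1 - 17}{18 + S} = g^{2} S + \frac{1}{18 + S} \left(-18\right) = S g^{2} - \frac{18}{18 + S} = - \frac{18}{18 + S} + S g^{2}$)
$\frac{\left(-49166 + 16803\right) \frac{1}{-21986 - 2984}}{h{\left(-23,-255 \right)}} = \frac{\left(-49166 + 16803\right) \frac{1}{-21986 - 2984}}{\frac{1}{18 - 255} \left(-18 - 255 \left(-23\right)^{2} \left(18 - 255\right)\right)} = \frac{\left(-32363\right) \frac{1}{-24970}}{\frac{1}{-237} \left(-18 - 134895 \left(-237\right)\right)} = \frac{\left(-32363\right) \left(- \frac{1}{24970}\right)}{\left(- \frac{1}{237}\right) \left(-18 + 31970115\right)} = \frac{32363}{24970 \left(\left(- \frac{1}{237}\right) 31970097\right)} = \frac{32363}{24970 \left(- \frac{10656699}{79}\right)} = \frac{32363}{24970} \left(- \frac{79}{10656699}\right) = - \frac{2556677}{266097774030}$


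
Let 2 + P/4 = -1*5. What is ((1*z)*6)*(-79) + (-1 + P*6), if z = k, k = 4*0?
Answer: -169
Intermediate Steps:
P = -28 (P = -8 + 4*(-1*5) = -8 + 4*(-5) = -8 - 20 = -28)
k = 0
z = 0
((1*z)*6)*(-79) + (-1 + P*6) = ((1*0)*6)*(-79) + (-1 - 28*6) = (0*6)*(-79) + (-1 - 168) = 0*(-79) - 169 = 0 - 169 = -169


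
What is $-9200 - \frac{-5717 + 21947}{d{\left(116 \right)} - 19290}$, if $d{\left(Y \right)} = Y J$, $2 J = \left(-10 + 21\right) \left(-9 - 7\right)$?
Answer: $- \frac{135682685}{14749} \approx -9199.5$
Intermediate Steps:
$J = -88$ ($J = \frac{\left(-10 + 21\right) \left(-9 - 7\right)}{2} = \frac{11 \left(-16\right)}{2} = \frac{1}{2} \left(-176\right) = -88$)
$d{\left(Y \right)} = - 88 Y$ ($d{\left(Y \right)} = Y \left(-88\right) = - 88 Y$)
$-9200 - \frac{-5717 + 21947}{d{\left(116 \right)} - 19290} = -9200 - \frac{-5717 + 21947}{\left(-88\right) 116 - 19290} = -9200 - \frac{16230}{-10208 - 19290} = -9200 - \frac{16230}{-29498} = -9200 - 16230 \left(- \frac{1}{29498}\right) = -9200 - - \frac{8115}{14749} = -9200 + \frac{8115}{14749} = - \frac{135682685}{14749}$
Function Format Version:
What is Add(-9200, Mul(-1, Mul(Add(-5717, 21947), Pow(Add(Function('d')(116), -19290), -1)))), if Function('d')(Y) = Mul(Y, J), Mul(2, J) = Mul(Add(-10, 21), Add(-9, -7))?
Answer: Rational(-135682685, 14749) ≈ -9199.5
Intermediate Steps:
J = -88 (J = Mul(Rational(1, 2), Mul(Add(-10, 21), Add(-9, -7))) = Mul(Rational(1, 2), Mul(11, -16)) = Mul(Rational(1, 2), -176) = -88)
Function('d')(Y) = Mul(-88, Y) (Function('d')(Y) = Mul(Y, -88) = Mul(-88, Y))
Add(-9200, Mul(-1, Mul(Add(-5717, 21947), Pow(Add(Function('d')(116), -19290), -1)))) = Add(-9200, Mul(-1, Mul(Add(-5717, 21947), Pow(Add(Mul(-88, 116), -19290), -1)))) = Add(-9200, Mul(-1, Mul(16230, Pow(Add(-10208, -19290), -1)))) = Add(-9200, Mul(-1, Mul(16230, Pow(-29498, -1)))) = Add(-9200, Mul(-1, Mul(16230, Rational(-1, 29498)))) = Add(-9200, Mul(-1, Rational(-8115, 14749))) = Add(-9200, Rational(8115, 14749)) = Rational(-135682685, 14749)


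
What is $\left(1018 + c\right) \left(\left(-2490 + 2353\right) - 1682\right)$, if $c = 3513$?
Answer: $-8241889$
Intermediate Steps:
$\left(1018 + c\right) \left(\left(-2490 + 2353\right) - 1682\right) = \left(1018 + 3513\right) \left(\left(-2490 + 2353\right) - 1682\right) = 4531 \left(-137 - 1682\right) = 4531 \left(-1819\right) = -8241889$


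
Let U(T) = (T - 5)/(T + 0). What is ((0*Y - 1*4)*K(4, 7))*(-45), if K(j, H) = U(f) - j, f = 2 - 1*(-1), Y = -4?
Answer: -840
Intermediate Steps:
f = 3 (f = 2 + 1 = 3)
U(T) = (-5 + T)/T
K(j, H) = -2/3 - j (K(j, H) = (-5 + 3)/3 - j = (1/3)*(-2) - j = -2/3 - j)
((0*Y - 1*4)*K(4, 7))*(-45) = ((0*(-4) - 1*4)*(-2/3 - 1*4))*(-45) = ((0 - 4)*(-2/3 - 4))*(-45) = -4*(-14/3)*(-45) = (56/3)*(-45) = -840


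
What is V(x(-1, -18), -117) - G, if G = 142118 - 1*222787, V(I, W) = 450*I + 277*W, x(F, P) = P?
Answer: 40160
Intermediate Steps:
V(I, W) = 277*W + 450*I
G = -80669 (G = 142118 - 222787 = -80669)
V(x(-1, -18), -117) - G = (277*(-117) + 450*(-18)) - 1*(-80669) = (-32409 - 8100) + 80669 = -40509 + 80669 = 40160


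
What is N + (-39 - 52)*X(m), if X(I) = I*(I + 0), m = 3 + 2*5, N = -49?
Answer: -15428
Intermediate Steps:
m = 13 (m = 3 + 10 = 13)
X(I) = I**2 (X(I) = I*I = I**2)
N + (-39 - 52)*X(m) = -49 + (-39 - 52)*13**2 = -49 - 91*169 = -49 - 15379 = -15428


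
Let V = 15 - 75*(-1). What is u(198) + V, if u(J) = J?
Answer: 288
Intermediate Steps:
V = 90 (V = 15 + 75 = 90)
u(198) + V = 198 + 90 = 288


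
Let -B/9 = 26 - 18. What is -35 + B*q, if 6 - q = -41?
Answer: -3419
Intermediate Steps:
q = 47 (q = 6 - 1*(-41) = 6 + 41 = 47)
B = -72 (B = -9*(26 - 18) = -9*8 = -72)
-35 + B*q = -35 - 72*47 = -35 - 3384 = -3419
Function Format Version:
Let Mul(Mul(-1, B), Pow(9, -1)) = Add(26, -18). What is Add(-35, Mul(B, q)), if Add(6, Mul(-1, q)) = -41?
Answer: -3419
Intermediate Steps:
q = 47 (q = Add(6, Mul(-1, -41)) = Add(6, 41) = 47)
B = -72 (B = Mul(-9, Add(26, -18)) = Mul(-9, 8) = -72)
Add(-35, Mul(B, q)) = Add(-35, Mul(-72, 47)) = Add(-35, -3384) = -3419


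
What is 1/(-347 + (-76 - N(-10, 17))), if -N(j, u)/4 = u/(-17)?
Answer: -1/427 ≈ -0.0023419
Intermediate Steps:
N(j, u) = 4*u/17 (N(j, u) = -4*u/(-17) = -4*u*(-1)/17 = -(-4)*u/17 = 4*u/17)
1/(-347 + (-76 - N(-10, 17))) = 1/(-347 + (-76 - 4*17/17)) = 1/(-347 + (-76 - 1*4)) = 1/(-347 + (-76 - 4)) = 1/(-347 - 80) = 1/(-427) = -1/427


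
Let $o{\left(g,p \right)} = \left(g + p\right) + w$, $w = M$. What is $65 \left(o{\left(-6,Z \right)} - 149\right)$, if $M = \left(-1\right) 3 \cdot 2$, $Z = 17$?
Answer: $-9360$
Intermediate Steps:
$M = -6$ ($M = \left(-3\right) 2 = -6$)
$w = -6$
$o{\left(g,p \right)} = -6 + g + p$ ($o{\left(g,p \right)} = \left(g + p\right) - 6 = -6 + g + p$)
$65 \left(o{\left(-6,Z \right)} - 149\right) = 65 \left(\left(-6 - 6 + 17\right) - 149\right) = 65 \left(5 - 149\right) = 65 \left(-144\right) = -9360$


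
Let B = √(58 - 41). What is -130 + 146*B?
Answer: -130 + 146*√17 ≈ 471.97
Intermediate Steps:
B = √17 ≈ 4.1231
-130 + 146*B = -130 + 146*√17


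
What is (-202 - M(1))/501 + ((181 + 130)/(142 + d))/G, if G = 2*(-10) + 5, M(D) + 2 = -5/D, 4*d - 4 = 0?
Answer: -191362/358215 ≈ -0.53421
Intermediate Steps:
d = 1 (d = 1 + (¼)*0 = 1 + 0 = 1)
M(D) = -2 - 5/D
G = -15 (G = -20 + 5 = -15)
(-202 - M(1))/501 + ((181 + 130)/(142 + d))/G = (-202 - (-2 - 5/1))/501 + ((181 + 130)/(142 + 1))/(-15) = (-202 - (-2 - 5*1))*(1/501) + (311/143)*(-1/15) = (-202 - (-2 - 5))*(1/501) + (311*(1/143))*(-1/15) = (-202 - 1*(-7))*(1/501) + (311/143)*(-1/15) = (-202 + 7)*(1/501) - 311/2145 = -195*1/501 - 311/2145 = -65/167 - 311/2145 = -191362/358215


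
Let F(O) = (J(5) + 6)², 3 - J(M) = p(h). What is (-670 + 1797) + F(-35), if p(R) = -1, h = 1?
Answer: 1227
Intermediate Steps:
J(M) = 4 (J(M) = 3 - 1*(-1) = 3 + 1 = 4)
F(O) = 100 (F(O) = (4 + 6)² = 10² = 100)
(-670 + 1797) + F(-35) = (-670 + 1797) + 100 = 1127 + 100 = 1227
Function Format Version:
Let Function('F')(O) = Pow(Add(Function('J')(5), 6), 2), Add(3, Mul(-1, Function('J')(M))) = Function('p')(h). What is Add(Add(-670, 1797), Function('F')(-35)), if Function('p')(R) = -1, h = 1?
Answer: 1227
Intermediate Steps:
Function('J')(M) = 4 (Function('J')(M) = Add(3, Mul(-1, -1)) = Add(3, 1) = 4)
Function('F')(O) = 100 (Function('F')(O) = Pow(Add(4, 6), 2) = Pow(10, 2) = 100)
Add(Add(-670, 1797), Function('F')(-35)) = Add(Add(-670, 1797), 100) = Add(1127, 100) = 1227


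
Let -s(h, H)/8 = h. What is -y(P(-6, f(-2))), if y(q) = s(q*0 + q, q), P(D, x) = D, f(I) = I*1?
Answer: -48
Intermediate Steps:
f(I) = I
s(h, H) = -8*h
y(q) = -8*q (y(q) = -8*(q*0 + q) = -8*(0 + q) = -8*q)
-y(P(-6, f(-2))) = -(-8)*(-6) = -1*48 = -48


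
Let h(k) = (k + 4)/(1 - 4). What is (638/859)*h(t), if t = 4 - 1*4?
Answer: -2552/2577 ≈ -0.99030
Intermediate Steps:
t = 0 (t = 4 - 4 = 0)
h(k) = -4/3 - k/3 (h(k) = (4 + k)/(-3) = (4 + k)*(-⅓) = -4/3 - k/3)
(638/859)*h(t) = (638/859)*(-4/3 - ⅓*0) = (638*(1/859))*(-4/3 + 0) = (638/859)*(-4/3) = -2552/2577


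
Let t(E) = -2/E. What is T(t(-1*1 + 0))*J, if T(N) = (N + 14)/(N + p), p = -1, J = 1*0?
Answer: 0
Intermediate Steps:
J = 0
T(N) = (14 + N)/(-1 + N) (T(N) = (N + 14)/(N - 1) = (14 + N)/(-1 + N))
T(t(-1*1 + 0))*J = ((14 - 2/(-1*1 + 0))/(-1 - 2/(-1*1 + 0)))*0 = ((14 - 2/(-1 + 0))/(-1 - 2/(-1 + 0)))*0 = ((14 - 2/(-1))/(-1 - 2/(-1)))*0 = ((14 - 2*(-1))/(-1 - 2*(-1)))*0 = ((14 + 2)/(-1 + 2))*0 = (16/1)*0 = (1*16)*0 = 16*0 = 0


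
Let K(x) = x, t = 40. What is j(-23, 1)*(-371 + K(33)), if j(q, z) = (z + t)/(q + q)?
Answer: 6929/23 ≈ 301.26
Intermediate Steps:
j(q, z) = (40 + z)/(2*q) (j(q, z) = (z + 40)/(q + q) = (40 + z)/((2*q)) = (40 + z)*(1/(2*q)) = (40 + z)/(2*q))
j(-23, 1)*(-371 + K(33)) = ((½)*(40 + 1)/(-23))*(-371 + 33) = ((½)*(-1/23)*41)*(-338) = -41/46*(-338) = 6929/23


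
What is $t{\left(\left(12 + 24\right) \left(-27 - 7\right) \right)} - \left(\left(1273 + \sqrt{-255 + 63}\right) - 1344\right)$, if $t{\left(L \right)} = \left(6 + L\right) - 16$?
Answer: $-1163 - 8 i \sqrt{3} \approx -1163.0 - 13.856 i$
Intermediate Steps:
$t{\left(L \right)} = -10 + L$
$t{\left(\left(12 + 24\right) \left(-27 - 7\right) \right)} - \left(\left(1273 + \sqrt{-255 + 63}\right) - 1344\right) = \left(-10 + \left(12 + 24\right) \left(-27 - 7\right)\right) - \left(\left(1273 + \sqrt{-255 + 63}\right) - 1344\right) = \left(-10 + 36 \left(-34\right)\right) - \left(\left(1273 + \sqrt{-192}\right) - 1344\right) = \left(-10 - 1224\right) - \left(\left(1273 + 8 i \sqrt{3}\right) - 1344\right) = -1234 - \left(-71 + 8 i \sqrt{3}\right) = -1234 + \left(71 - 8 i \sqrt{3}\right) = -1163 - 8 i \sqrt{3}$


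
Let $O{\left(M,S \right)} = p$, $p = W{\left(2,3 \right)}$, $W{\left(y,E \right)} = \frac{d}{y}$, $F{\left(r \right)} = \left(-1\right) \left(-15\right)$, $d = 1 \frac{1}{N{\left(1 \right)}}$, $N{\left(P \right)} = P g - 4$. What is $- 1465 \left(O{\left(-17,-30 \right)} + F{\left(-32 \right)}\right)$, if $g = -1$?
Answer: $- \frac{43657}{2} \approx -21829.0$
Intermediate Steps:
$N{\left(P \right)} = -4 - P$ ($N{\left(P \right)} = P \left(-1\right) - 4 = - P - 4 = -4 - P$)
$d = - \frac{1}{5}$ ($d = 1 \frac{1}{-4 - 1} = 1 \frac{1}{-5} = 1 \left(- \frac{1}{5}\right) = - \frac{1}{5} \approx -0.2$)
$F{\left(r \right)} = 15$
$W{\left(y,E \right)} = - \frac{1}{5 y}$
$p = - \frac{1}{10}$ ($p = - \frac{1}{5 \cdot 2} = \left(- \frac{1}{5}\right) \frac{1}{2} = - \frac{1}{10} \approx -0.1$)
$O{\left(M,S \right)} = - \frac{1}{10}$
$- 1465 \left(O{\left(-17,-30 \right)} + F{\left(-32 \right)}\right) = - 1465 \left(- \frac{1}{10} + 15\right) = \left(-1465\right) \frac{149}{10} = - \frac{43657}{2}$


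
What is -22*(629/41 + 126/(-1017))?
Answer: -1551066/4633 ≈ -334.79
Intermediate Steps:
-22*(629/41 + 126/(-1017)) = -22*(629*(1/41) + 126*(-1/1017)) = -22*(629/41 - 14/113) = -22*70503/4633 = -1551066/4633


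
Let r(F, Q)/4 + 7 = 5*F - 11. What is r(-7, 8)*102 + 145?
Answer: -21479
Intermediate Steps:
r(F, Q) = -72 + 20*F (r(F, Q) = -28 + 4*(5*F - 11) = -28 + 4*(-11 + 5*F) = -28 + (-44 + 20*F) = -72 + 20*F)
r(-7, 8)*102 + 145 = (-72 + 20*(-7))*102 + 145 = (-72 - 140)*102 + 145 = -212*102 + 145 = -21624 + 145 = -21479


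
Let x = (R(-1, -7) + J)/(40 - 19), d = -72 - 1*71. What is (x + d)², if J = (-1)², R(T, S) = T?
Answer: 20449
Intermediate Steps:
d = -143 (d = -72 - 71 = -143)
J = 1
x = 0 (x = (-1 + 1)/(40 - 19) = 0/21 = 0*(1/21) = 0)
(x + d)² = (0 - 143)² = (-143)² = 20449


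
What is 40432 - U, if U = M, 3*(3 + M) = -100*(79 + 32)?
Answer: 44135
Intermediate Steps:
M = -3703 (M = -3 + (-100*(79 + 32))/3 = -3 + (-100*111)/3 = -3 + (⅓)*(-11100) = -3 - 3700 = -3703)
U = -3703
40432 - U = 40432 - 1*(-3703) = 40432 + 3703 = 44135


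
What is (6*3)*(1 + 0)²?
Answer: 18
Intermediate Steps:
(6*3)*(1 + 0)² = 18*1² = 18*1 = 18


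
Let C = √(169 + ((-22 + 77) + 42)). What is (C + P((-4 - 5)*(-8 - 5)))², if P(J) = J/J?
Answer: (1 + √266)² ≈ 299.62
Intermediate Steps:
P(J) = 1
C = √266 (C = √(169 + (55 + 42)) = √(169 + 97) = √266 ≈ 16.310)
(C + P((-4 - 5)*(-8 - 5)))² = (√266 + 1)² = (1 + √266)²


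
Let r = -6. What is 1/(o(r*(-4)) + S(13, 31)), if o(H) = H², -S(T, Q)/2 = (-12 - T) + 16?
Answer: 1/594 ≈ 0.0016835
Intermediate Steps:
S(T, Q) = -8 + 2*T (S(T, Q) = -2*((-12 - T) + 16) = -2*(4 - T) = -8 + 2*T)
1/(o(r*(-4)) + S(13, 31)) = 1/((-6*(-4))² + (-8 + 2*13)) = 1/(24² + (-8 + 26)) = 1/(576 + 18) = 1/594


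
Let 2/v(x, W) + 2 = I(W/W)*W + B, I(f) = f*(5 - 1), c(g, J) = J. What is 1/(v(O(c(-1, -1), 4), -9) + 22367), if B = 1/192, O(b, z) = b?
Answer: 7295/163166881 ≈ 4.4709e-5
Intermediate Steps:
I(f) = 4*f (I(f) = f*4 = 4*f)
B = 1/192 ≈ 0.0052083
v(x, W) = 2/(-383/192 + 4*W) (v(x, W) = 2/(-2 + ((4*(W/W))*W + 1/192)) = 2/(-2 + ((4*1)*W + 1/192)) = 2/(-2 + (4*W + 1/192)) = 2/(-2 + (1/192 + 4*W)) = 2/(-383/192 + 4*W))
1/(v(O(c(-1, -1), 4), -9) + 22367) = 1/(384/(-383 + 768*(-9)) + 22367) = 1/(384/(-383 - 6912) + 22367) = 1/(384/(-7295) + 22367) = 1/(384*(-1/7295) + 22367) = 1/(-384/7295 + 22367) = 1/(163166881/7295) = 7295/163166881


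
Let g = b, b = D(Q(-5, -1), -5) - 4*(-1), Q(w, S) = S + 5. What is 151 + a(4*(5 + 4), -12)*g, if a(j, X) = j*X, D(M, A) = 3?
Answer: -2873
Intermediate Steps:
Q(w, S) = 5 + S
a(j, X) = X*j
b = 7 (b = 3 - 4*(-1) = 3 + 4 = 7)
g = 7
151 + a(4*(5 + 4), -12)*g = 151 - 48*(5 + 4)*7 = 151 - 48*9*7 = 151 - 12*36*7 = 151 - 432*7 = 151 - 3024 = -2873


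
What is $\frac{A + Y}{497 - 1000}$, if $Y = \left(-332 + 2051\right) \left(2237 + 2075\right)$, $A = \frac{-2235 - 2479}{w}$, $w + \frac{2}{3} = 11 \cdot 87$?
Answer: $- \frac{21265954890}{1443107} \approx -14736.0$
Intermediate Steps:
$w = \frac{2869}{3}$ ($w = - \frac{2}{3} + 11 \cdot 87 = - \frac{2}{3} + 957 = \frac{2869}{3} \approx 956.33$)
$A = - \frac{14142}{2869}$ ($A = \frac{-2235 - 2479}{\frac{2869}{3}} = \left(-4714\right) \frac{3}{2869} = - \frac{14142}{2869} \approx -4.9292$)
$Y = 7412328$ ($Y = 1719 \cdot 4312 = 7412328$)
$\frac{A + Y}{497 - 1000} = \frac{- \frac{14142}{2869} + 7412328}{497 - 1000} = \frac{21265954890}{2869 \left(-503\right)} = \frac{21265954890}{2869} \left(- \frac{1}{503}\right) = - \frac{21265954890}{1443107}$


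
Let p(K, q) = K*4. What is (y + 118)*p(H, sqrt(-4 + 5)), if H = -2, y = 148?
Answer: -2128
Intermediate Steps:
p(K, q) = 4*K
(y + 118)*p(H, sqrt(-4 + 5)) = (148 + 118)*(4*(-2)) = 266*(-8) = -2128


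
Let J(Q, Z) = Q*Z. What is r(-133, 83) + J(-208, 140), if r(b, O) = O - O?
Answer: -29120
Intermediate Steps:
r(b, O) = 0
r(-133, 83) + J(-208, 140) = 0 - 208*140 = 0 - 29120 = -29120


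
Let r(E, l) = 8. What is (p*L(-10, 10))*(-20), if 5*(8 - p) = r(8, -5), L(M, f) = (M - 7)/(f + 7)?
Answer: 128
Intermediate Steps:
L(M, f) = (-7 + M)/(7 + f)
p = 32/5 (p = 8 - ⅕*8 = 8 - 8/5 = 32/5 ≈ 6.4000)
(p*L(-10, 10))*(-20) = (32*((-7 - 10)/(7 + 10))/5)*(-20) = (32*(-17/17)/5)*(-20) = (32*((1/17)*(-17))/5)*(-20) = ((32/5)*(-1))*(-20) = -32/5*(-20) = 128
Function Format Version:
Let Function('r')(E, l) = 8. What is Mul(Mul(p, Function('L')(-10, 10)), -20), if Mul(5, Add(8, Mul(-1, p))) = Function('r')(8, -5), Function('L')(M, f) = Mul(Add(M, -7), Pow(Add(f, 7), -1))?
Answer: 128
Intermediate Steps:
Function('L')(M, f) = Mul(Pow(Add(7, f), -1), Add(-7, M)) (Function('L')(M, f) = Mul(Add(-7, M), Pow(Add(7, f), -1)) = Mul(Pow(Add(7, f), -1), Add(-7, M)))
p = Rational(32, 5) (p = Add(8, Mul(Rational(-1, 5), 8)) = Add(8, Rational(-8, 5)) = Rational(32, 5) ≈ 6.4000)
Mul(Mul(p, Function('L')(-10, 10)), -20) = Mul(Mul(Rational(32, 5), Mul(Pow(Add(7, 10), -1), Add(-7, -10))), -20) = Mul(Mul(Rational(32, 5), Mul(Pow(17, -1), -17)), -20) = Mul(Mul(Rational(32, 5), Mul(Rational(1, 17), -17)), -20) = Mul(Mul(Rational(32, 5), -1), -20) = Mul(Rational(-32, 5), -20) = 128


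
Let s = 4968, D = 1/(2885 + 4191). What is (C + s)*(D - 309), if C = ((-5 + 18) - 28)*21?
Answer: -10173705399/7076 ≈ -1.4378e+6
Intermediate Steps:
D = 1/7076 ≈ 0.00014132
C = -315 (C = (13 - 28)*21 = -15*21 = -315)
(C + s)*(D - 309) = (-315 + 4968)*(1/7076 - 309) = 4653*(-2186483/7076) = -10173705399/7076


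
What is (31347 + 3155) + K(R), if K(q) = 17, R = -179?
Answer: 34519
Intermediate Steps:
(31347 + 3155) + K(R) = (31347 + 3155) + 17 = 34502 + 17 = 34519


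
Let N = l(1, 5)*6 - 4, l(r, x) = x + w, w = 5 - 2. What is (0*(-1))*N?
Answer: 0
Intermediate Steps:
w = 3
l(r, x) = 3 + x (l(r, x) = x + 3 = 3 + x)
N = 44 (N = (3 + 5)*6 - 4 = 8*6 - 4 = 48 - 4 = 44)
(0*(-1))*N = (0*(-1))*44 = 0*44 = 0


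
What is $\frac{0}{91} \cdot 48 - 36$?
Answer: $-36$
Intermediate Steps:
$\frac{0}{91} \cdot 48 - 36 = 0 \cdot \frac{1}{91} \cdot 48 - 36 = 0 \cdot 48 - 36 = 0 - 36 = -36$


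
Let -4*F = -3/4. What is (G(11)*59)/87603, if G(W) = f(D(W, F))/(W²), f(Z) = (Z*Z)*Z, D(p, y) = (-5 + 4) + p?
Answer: 59000/10599963 ≈ 0.0055661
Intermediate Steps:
F = 3/16 (F = -(-3)/(4*4) = -¼*(-¾) = 3/16 ≈ 0.18750)
D(p, y) = -1 + p
f(Z) = Z³ (f(Z) = Z²*Z = Z³)
G(W) = (-1 + W)³/W² (G(W) = (-1 + W)³/(W²) = (-1 + W)³/W²)
(G(11)*59)/87603 = (((-1 + 11)³/11²)*59)/87603 = (((1/121)*10³)*59)*(1/87603) = (((1/121)*1000)*59)*(1/87603) = ((1000/121)*59)*(1/87603) = (59000/121)*(1/87603) = 59000/10599963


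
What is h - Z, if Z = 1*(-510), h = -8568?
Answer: -8058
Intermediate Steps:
Z = -510
h - Z = -8568 - 1*(-510) = -8568 + 510 = -8058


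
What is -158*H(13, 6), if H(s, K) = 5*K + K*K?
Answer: -10428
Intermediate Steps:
H(s, K) = K² + 5*K (H(s, K) = 5*K + K² = K² + 5*K)
-158*H(13, 6) = -948*(5 + 6) = -948*11 = -158*66 = -10428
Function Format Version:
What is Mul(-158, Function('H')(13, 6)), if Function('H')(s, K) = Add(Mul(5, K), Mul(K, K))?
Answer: -10428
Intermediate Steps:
Function('H')(s, K) = Add(Pow(K, 2), Mul(5, K)) (Function('H')(s, K) = Add(Mul(5, K), Pow(K, 2)) = Add(Pow(K, 2), Mul(5, K)))
Mul(-158, Function('H')(13, 6)) = Mul(-158, Mul(6, Add(5, 6))) = Mul(-158, Mul(6, 11)) = Mul(-158, 66) = -10428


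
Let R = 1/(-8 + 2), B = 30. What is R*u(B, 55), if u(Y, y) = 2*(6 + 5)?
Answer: -11/3 ≈ -3.6667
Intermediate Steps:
u(Y, y) = 22 (u(Y, y) = 2*11 = 22)
R = -⅙ (R = 1/(-6) = -⅙ ≈ -0.16667)
R*u(B, 55) = -⅙*22 = -11/3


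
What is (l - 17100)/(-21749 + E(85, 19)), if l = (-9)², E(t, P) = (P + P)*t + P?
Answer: 17019/18500 ≈ 0.91995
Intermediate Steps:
E(t, P) = P + 2*P*t (E(t, P) = (2*P)*t + P = 2*P*t + P = P + 2*P*t)
l = 81
(l - 17100)/(-21749 + E(85, 19)) = (81 - 17100)/(-21749 + 19*(1 + 2*85)) = -17019/(-21749 + 19*(1 + 170)) = -17019/(-21749 + 19*171) = -17019/(-21749 + 3249) = -17019/(-18500) = -17019*(-1/18500) = 17019/18500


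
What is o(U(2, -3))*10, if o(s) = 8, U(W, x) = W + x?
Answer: 80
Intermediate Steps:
o(U(2, -3))*10 = 8*10 = 80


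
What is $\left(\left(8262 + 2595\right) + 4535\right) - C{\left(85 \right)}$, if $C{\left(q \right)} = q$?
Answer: $15307$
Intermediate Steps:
$\left(\left(8262 + 2595\right) + 4535\right) - C{\left(85 \right)} = \left(\left(8262 + 2595\right) + 4535\right) - 85 = \left(10857 + 4535\right) - 85 = 15392 - 85 = 15307$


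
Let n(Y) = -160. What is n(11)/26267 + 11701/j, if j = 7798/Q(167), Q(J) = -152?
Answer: -23359236532/102415033 ≈ -228.08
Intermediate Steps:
j = -3899/76 (j = 7798/(-152) = 7798*(-1/152) = -3899/76 ≈ -51.303)
n(11)/26267 + 11701/j = -160/26267 + 11701/(-3899/76) = -160*1/26267 + 11701*(-76/3899) = -160/26267 - 889276/3899 = -23359236532/102415033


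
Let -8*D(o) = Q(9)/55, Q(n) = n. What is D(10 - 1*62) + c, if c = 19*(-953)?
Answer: -7967089/440 ≈ -18107.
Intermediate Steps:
c = -18107
D(o) = -9/440 (D(o) = -9/(8*55) = -⅛*9/55 = -9/440)
D(10 - 1*62) + c = -9/440 - 18107 = -7967089/440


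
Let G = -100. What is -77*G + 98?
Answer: 7798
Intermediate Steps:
-77*G + 98 = -77*(-100) + 98 = 7700 + 98 = 7798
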